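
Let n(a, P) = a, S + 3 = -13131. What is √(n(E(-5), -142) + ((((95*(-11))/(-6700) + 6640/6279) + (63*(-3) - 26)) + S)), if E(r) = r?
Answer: I*√236321088182072985/4206930 ≈ 115.55*I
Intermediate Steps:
S = -13134 (S = -3 - 13131 = -13134)
√(n(E(-5), -142) + ((((95*(-11))/(-6700) + 6640/6279) + (63*(-3) - 26)) + S)) = √(-5 + ((((95*(-11))/(-6700) + 6640/6279) + (63*(-3) - 26)) - 13134)) = √(-5 + (((-1045*(-1/6700) + 6640*(1/6279)) + (-189 - 26)) - 13134)) = √(-5 + (((209/1340 + 6640/6279) - 215) - 13134)) = √(-5 + ((10209911/8413860 - 215) - 13134)) = √(-5 + (-1798769989/8413860 - 13134)) = √(-5 - 112306407229/8413860) = √(-112348476529/8413860) = I*√236321088182072985/4206930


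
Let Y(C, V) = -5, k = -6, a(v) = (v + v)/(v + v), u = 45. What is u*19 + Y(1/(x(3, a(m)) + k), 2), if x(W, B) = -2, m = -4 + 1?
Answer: 850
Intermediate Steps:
m = -3
a(v) = 1 (a(v) = (2*v)/((2*v)) = (2*v)*(1/(2*v)) = 1)
u*19 + Y(1/(x(3, a(m)) + k), 2) = 45*19 - 5 = 855 - 5 = 850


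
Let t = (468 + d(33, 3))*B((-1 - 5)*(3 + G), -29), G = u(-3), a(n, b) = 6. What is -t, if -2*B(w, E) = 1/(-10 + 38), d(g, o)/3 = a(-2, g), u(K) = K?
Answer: 243/28 ≈ 8.6786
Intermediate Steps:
d(g, o) = 18 (d(g, o) = 3*6 = 18)
G = -3
B(w, E) = -1/56 (B(w, E) = -1/(2*(-10 + 38)) = -½/28 = -½*1/28 = -1/56)
t = -243/28 (t = (468 + 18)*(-1/56) = 486*(-1/56) = -243/28 ≈ -8.6786)
-t = -1*(-243/28) = 243/28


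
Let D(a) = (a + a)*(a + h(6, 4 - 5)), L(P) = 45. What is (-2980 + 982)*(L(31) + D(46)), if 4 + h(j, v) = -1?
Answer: -7626366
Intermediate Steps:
h(j, v) = -5 (h(j, v) = -4 - 1 = -5)
D(a) = 2*a*(-5 + a) (D(a) = (a + a)*(a - 5) = (2*a)*(-5 + a) = 2*a*(-5 + a))
(-2980 + 982)*(L(31) + D(46)) = (-2980 + 982)*(45 + 2*46*(-5 + 46)) = -1998*(45 + 2*46*41) = -1998*(45 + 3772) = -1998*3817 = -7626366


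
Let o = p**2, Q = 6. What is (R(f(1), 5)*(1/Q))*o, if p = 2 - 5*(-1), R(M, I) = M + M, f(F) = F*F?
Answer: 49/3 ≈ 16.333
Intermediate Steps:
f(F) = F**2
R(M, I) = 2*M
p = 7 (p = 2 + 5 = 7)
o = 49 (o = 7**2 = 49)
(R(f(1), 5)*(1/Q))*o = ((2*1**2)*(1/6))*49 = ((2*1)*(1*(1/6)))*49 = (2*(1/6))*49 = (1/3)*49 = 49/3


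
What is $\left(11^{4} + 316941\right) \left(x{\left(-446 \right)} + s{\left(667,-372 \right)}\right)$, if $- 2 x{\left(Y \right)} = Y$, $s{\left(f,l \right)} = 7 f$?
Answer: $1622099144$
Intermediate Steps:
$x{\left(Y \right)} = - \frac{Y}{2}$
$\left(11^{4} + 316941\right) \left(x{\left(-446 \right)} + s{\left(667,-372 \right)}\right) = \left(11^{4} + 316941\right) \left(\left(- \frac{1}{2}\right) \left(-446\right) + 7 \cdot 667\right) = \left(14641 + 316941\right) \left(223 + 4669\right) = 331582 \cdot 4892 = 1622099144$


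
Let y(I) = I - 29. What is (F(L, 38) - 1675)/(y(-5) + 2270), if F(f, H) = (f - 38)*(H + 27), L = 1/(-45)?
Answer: -18659/10062 ≈ -1.8544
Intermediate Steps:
L = -1/45 ≈ -0.022222
F(f, H) = (-38 + f)*(27 + H)
y(I) = -29 + I
(F(L, 38) - 1675)/(y(-5) + 2270) = ((-1026 - 38*38 + 27*(-1/45) + 38*(-1/45)) - 1675)/((-29 - 5) + 2270) = ((-1026 - 1444 - ⅗ - 38/45) - 1675)/(-34 + 2270) = (-22243/9 - 1675)/2236 = -37318/9*1/2236 = -18659/10062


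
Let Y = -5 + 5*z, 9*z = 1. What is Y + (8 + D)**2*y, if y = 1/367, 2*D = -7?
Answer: -57991/13212 ≈ -4.3893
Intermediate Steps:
z = 1/9 (z = (1/9)*1 = 1/9 ≈ 0.11111)
D = -7/2 (D = (1/2)*(-7) = -7/2 ≈ -3.5000)
Y = -40/9 (Y = -5 + 5*(1/9) = -5 + 5/9 = -40/9 ≈ -4.4444)
y = 1/367 ≈ 0.0027248
Y + (8 + D)**2*y = -40/9 + (8 - 7/2)**2*(1/367) = -40/9 + (9/2)**2*(1/367) = -40/9 + (81/4)*(1/367) = -40/9 + 81/1468 = -57991/13212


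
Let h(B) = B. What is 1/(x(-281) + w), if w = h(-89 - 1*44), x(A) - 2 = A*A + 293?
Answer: 1/79123 ≈ 1.2639e-5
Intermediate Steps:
x(A) = 295 + A² (x(A) = 2 + (A*A + 293) = 2 + (A² + 293) = 2 + (293 + A²) = 295 + A²)
w = -133 (w = -89 - 1*44 = -89 - 44 = -133)
1/(x(-281) + w) = 1/((295 + (-281)²) - 133) = 1/((295 + 78961) - 133) = 1/(79256 - 133) = 1/79123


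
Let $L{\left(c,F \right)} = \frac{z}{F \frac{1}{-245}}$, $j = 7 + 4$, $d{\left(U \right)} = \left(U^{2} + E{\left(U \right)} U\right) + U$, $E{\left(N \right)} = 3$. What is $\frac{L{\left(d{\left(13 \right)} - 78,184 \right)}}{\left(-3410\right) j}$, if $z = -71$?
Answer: $- \frac{3479}{1380368} \approx -0.0025203$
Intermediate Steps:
$d{\left(U \right)} = U^{2} + 4 U$ ($d{\left(U \right)} = \left(U^{2} + 3 U\right) + U = U^{2} + 4 U$)
$j = 11$
$L{\left(c,F \right)} = \frac{17395}{F}$ ($L{\left(c,F \right)} = - \frac{71}{F \frac{1}{-245}} = - \frac{71}{F \left(- \frac{1}{245}\right)} = - \frac{71}{\left(- \frac{1}{245}\right) F} = - 71 \left(- \frac{245}{F}\right) = \frac{17395}{F}$)
$\frac{L{\left(d{\left(13 \right)} - 78,184 \right)}}{\left(-3410\right) j} = \frac{17395 \cdot \frac{1}{184}}{\left(-3410\right) 11} = \frac{17395 \cdot \frac{1}{184}}{-37510} = \frac{17395}{184} \left(- \frac{1}{37510}\right) = - \frac{3479}{1380368}$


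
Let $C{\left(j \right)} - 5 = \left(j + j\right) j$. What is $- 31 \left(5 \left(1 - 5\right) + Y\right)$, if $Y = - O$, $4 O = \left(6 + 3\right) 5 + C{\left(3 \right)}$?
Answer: $1147$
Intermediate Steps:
$C{\left(j \right)} = 5 + 2 j^{2}$ ($C{\left(j \right)} = 5 + \left(j + j\right) j = 5 + 2 j j = 5 + 2 j^{2}$)
$O = 17$ ($O = \frac{\left(6 + 3\right) 5 + \left(5 + 2 \cdot 3^{2}\right)}{4} = \frac{9 \cdot 5 + \left(5 + 2 \cdot 9\right)}{4} = \frac{45 + \left(5 + 18\right)}{4} = \frac{45 + 23}{4} = \frac{1}{4} \cdot 68 = 17$)
$Y = -17$ ($Y = \left(-1\right) 17 = -17$)
$- 31 \left(5 \left(1 - 5\right) + Y\right) = - 31 \left(5 \left(1 - 5\right) - 17\right) = - 31 \left(5 \left(-4\right) - 17\right) = - 31 \left(-20 - 17\right) = \left(-31\right) \left(-37\right) = 1147$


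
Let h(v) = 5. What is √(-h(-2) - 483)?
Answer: 2*I*√122 ≈ 22.091*I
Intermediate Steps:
√(-h(-2) - 483) = √(-1*5 - 483) = √(-5 - 483) = √(-488) = 2*I*√122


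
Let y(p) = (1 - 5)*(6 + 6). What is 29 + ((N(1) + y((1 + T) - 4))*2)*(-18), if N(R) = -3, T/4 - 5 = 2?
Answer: 1865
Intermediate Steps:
T = 28 (T = 20 + 4*2 = 20 + 8 = 28)
y(p) = -48 (y(p) = -4*12 = -48)
29 + ((N(1) + y((1 + T) - 4))*2)*(-18) = 29 + ((-3 - 48)*2)*(-18) = 29 - 51*2*(-18) = 29 - 102*(-18) = 29 + 1836 = 1865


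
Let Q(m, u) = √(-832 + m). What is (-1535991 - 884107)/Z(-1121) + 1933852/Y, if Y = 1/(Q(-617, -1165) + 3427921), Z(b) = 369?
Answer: 2446134901924250/369 + 5801556*I*√161 ≈ 6.6291e+12 + 7.3613e+7*I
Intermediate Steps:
Y = 1/(3427921 + 3*I*√161) (Y = 1/(√(-832 - 617) + 3427921) = 1/(√(-1449) + 3427921) = 1/(3*I*√161 + 3427921) = 1/(3427921 + 3*I*√161) ≈ 2.9172e-7 - 3.0e-12*I)
(-1535991 - 884107)/Z(-1121) + 1933852/Y = (-1535991 - 884107)/369 + 1933852/(489703/1678663197670 - 3*I*√161/11750642383690) = -2420098*1/369 + 1933852/(489703/1678663197670 - 3*I*√161/11750642383690) = -2420098/369 + 1933852/(489703/1678663197670 - 3*I*√161/11750642383690)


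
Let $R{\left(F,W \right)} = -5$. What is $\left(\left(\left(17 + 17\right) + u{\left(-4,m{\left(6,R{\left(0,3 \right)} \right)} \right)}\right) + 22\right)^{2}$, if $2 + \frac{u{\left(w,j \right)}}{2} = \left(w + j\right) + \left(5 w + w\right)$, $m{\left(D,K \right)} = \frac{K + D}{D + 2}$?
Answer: $\frac{225}{16} \approx 14.063$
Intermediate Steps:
$m{\left(D,K \right)} = \frac{D + K}{2 + D}$
$u{\left(w,j \right)} = -4 + 2 j + 14 w$ ($u{\left(w,j \right)} = -4 + 2 \left(\left(w + j\right) + \left(5 w + w\right)\right) = -4 + 2 \left(\left(j + w\right) + 6 w\right) = -4 + 2 \left(j + 7 w\right) = -4 + \left(2 j + 14 w\right) = -4 + 2 j + 14 w$)
$\left(\left(\left(17 + 17\right) + u{\left(-4,m{\left(6,R{\left(0,3 \right)} \right)} \right)}\right) + 22\right)^{2} = \left(\left(\left(17 + 17\right) + \left(-4 + 2 \frac{6 - 5}{2 + 6} + 14 \left(-4\right)\right)\right) + 22\right)^{2} = \left(\left(34 - \left(60 - 2 \cdot \frac{1}{8} \cdot 1\right)\right) + 22\right)^{2} = \left(\left(34 - \left(60 - \frac{1}{4} \cdot 1\right)\right) + 22\right)^{2} = \left(\left(34 - \frac{239}{4}\right) + 22\right)^{2} = \left(- \frac{103}{4} + 22\right)^{2} = \left(- \frac{15}{4}\right)^{2} = \frac{225}{16}$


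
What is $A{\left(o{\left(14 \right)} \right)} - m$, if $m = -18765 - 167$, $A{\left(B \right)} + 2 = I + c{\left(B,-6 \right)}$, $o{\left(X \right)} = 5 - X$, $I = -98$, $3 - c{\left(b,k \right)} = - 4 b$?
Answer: $18799$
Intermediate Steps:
$c{\left(b,k \right)} = 3 + 4 b$ ($c{\left(b,k \right)} = 3 - - 4 b = 3 + 4 b$)
$A{\left(B \right)} = -97 + 4 B$ ($A{\left(B \right)} = -2 + \left(-98 + \left(3 + 4 B\right)\right) = -2 + \left(-95 + 4 B\right) = -97 + 4 B$)
$m = -18932$
$A{\left(o{\left(14 \right)} \right)} - m = \left(-97 + 4 \left(5 - 14\right)\right) - -18932 = \left(-97 + 4 \left(5 - 14\right)\right) + 18932 = \left(-97 + 4 \left(-9\right)\right) + 18932 = \left(-97 - 36\right) + 18932 = -133 + 18932 = 18799$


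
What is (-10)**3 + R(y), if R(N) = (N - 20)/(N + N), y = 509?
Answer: -1017511/1018 ≈ -999.52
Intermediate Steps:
R(N) = (-20 + N)/(2*N) (R(N) = (-20 + N)/((2*N)) = (-20 + N)*(1/(2*N)) = (-20 + N)/(2*N))
(-10)**3 + R(y) = (-10)**3 + (1/2)*(-20 + 509)/509 = -1000 + (1/2)*(1/509)*489 = -1000 + 489/1018 = -1017511/1018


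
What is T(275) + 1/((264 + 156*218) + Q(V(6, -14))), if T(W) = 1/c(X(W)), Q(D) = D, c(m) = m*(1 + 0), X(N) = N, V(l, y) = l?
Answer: 34553/9426450 ≈ 0.0036655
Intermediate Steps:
c(m) = m (c(m) = m*1 = m)
T(W) = 1/W
T(275) + 1/((264 + 156*218) + Q(V(6, -14))) = 1/275 + 1/((264 + 156*218) + 6) = 1/275 + 1/((264 + 34008) + 6) = 1/275 + 1/(34272 + 6) = 1/275 + 1/34278 = 34553/9426450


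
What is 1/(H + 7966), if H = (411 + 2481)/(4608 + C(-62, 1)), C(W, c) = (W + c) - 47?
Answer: 375/2987491 ≈ 0.00012552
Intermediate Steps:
C(W, c) = -47 + W + c
H = 241/375 (H = (411 + 2481)/(4608 + (-47 - 62 + 1)) = 2892/(4608 - 108) = 2892/4500 = 2892*(1/4500) = 241/375 ≈ 0.64267)
1/(H + 7966) = 1/(241/375 + 7966) = 1/(2987491/375) = 375/2987491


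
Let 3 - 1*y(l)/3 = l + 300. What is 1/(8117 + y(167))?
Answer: 1/6725 ≈ 0.00014870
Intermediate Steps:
y(l) = -891 - 3*l (y(l) = 9 - 3*(l + 300) = 9 - 3*(300 + l) = 9 + (-900 - 3*l) = -891 - 3*l)
1/(8117 + y(167)) = 1/(8117 + (-891 - 3*167)) = 1/(8117 + (-891 - 501)) = 1/(8117 - 1392) = 1/6725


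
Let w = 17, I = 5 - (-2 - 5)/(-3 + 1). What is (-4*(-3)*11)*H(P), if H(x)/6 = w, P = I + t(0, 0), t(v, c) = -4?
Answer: 13464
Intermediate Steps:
I = 3/2 (I = 5 - (-7)/(-2) = 5 - (-7)*(-1)/2 = 5 - 1*7/2 = 5 - 7/2 = 3/2 ≈ 1.5000)
P = -5/2 (P = 3/2 - 4 = -5/2 ≈ -2.5000)
H(x) = 102 (H(x) = 6*17 = 102)
(-4*(-3)*11)*H(P) = (-4*(-3)*11)*102 = (12*11)*102 = 132*102 = 13464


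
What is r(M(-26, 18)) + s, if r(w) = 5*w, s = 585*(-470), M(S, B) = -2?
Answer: -274960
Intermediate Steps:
s = -274950
r(M(-26, 18)) + s = 5*(-2) - 274950 = -10 - 274950 = -274960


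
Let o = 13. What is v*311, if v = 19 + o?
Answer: 9952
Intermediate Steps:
v = 32 (v = 19 + 13 = 32)
v*311 = 32*311 = 9952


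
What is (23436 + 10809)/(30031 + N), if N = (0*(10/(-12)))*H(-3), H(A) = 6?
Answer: 34245/30031 ≈ 1.1403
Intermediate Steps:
N = 0 (N = (0*(10/(-12)))*6 = (0*(10*(-1/12)))*6 = (0*(-5/6))*6 = 0*6 = 0)
(23436 + 10809)/(30031 + N) = (23436 + 10809)/(30031 + 0) = 34245/30031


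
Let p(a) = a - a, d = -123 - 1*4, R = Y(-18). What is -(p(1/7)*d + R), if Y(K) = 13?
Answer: -13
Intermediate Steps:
R = 13
d = -127 (d = -123 - 4 = -127)
p(a) = 0
-(p(1/7)*d + R) = -(0*(-127) + 13) = -(0 + 13) = -1*13 = -13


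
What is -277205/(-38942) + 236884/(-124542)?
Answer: 12649464191/2424957282 ≈ 5.2164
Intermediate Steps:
-277205/(-38942) + 236884/(-124542) = -277205*(-1/38942) + 236884*(-1/124542) = 277205/38942 - 118442/62271 = 12649464191/2424957282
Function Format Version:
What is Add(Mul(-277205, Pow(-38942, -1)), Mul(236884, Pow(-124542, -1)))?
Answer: Rational(12649464191, 2424957282) ≈ 5.2164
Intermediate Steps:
Add(Mul(-277205, Pow(-38942, -1)), Mul(236884, Pow(-124542, -1))) = Add(Mul(-277205, Rational(-1, 38942)), Mul(236884, Rational(-1, 124542))) = Add(Rational(277205, 38942), Rational(-118442, 62271)) = Rational(12649464191, 2424957282)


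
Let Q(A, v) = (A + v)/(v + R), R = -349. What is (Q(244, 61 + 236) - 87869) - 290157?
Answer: -19657893/52 ≈ -3.7804e+5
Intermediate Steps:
Q(A, v) = (A + v)/(-349 + v) (Q(A, v) = (A + v)/(v - 349) = (A + v)/(-349 + v))
(Q(244, 61 + 236) - 87869) - 290157 = ((244 + (61 + 236))/(-349 + (61 + 236)) - 87869) - 290157 = ((244 + 297)/(-349 + 297) - 87869) - 290157 = (541/(-52) - 87869) - 290157 = (-1/52*541 - 87869) - 290157 = (-541/52 - 87869) - 290157 = -4569729/52 - 290157 = -19657893/52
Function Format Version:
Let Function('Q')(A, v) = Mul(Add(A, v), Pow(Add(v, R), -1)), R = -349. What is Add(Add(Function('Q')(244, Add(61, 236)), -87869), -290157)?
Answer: Rational(-19657893, 52) ≈ -3.7804e+5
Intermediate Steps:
Function('Q')(A, v) = Mul(Pow(Add(-349, v), -1), Add(A, v)) (Function('Q')(A, v) = Mul(Add(A, v), Pow(Add(v, -349), -1)) = Mul(Add(A, v), Pow(Add(-349, v), -1)) = Mul(Pow(Add(-349, v), -1), Add(A, v)))
Add(Add(Function('Q')(244, Add(61, 236)), -87869), -290157) = Add(Add(Mul(Pow(Add(-349, Add(61, 236)), -1), Add(244, Add(61, 236))), -87869), -290157) = Add(Add(Mul(Pow(Add(-349, 297), -1), Add(244, 297)), -87869), -290157) = Add(Add(Mul(Pow(-52, -1), 541), -87869), -290157) = Add(Add(Mul(Rational(-1, 52), 541), -87869), -290157) = Add(Add(Rational(-541, 52), -87869), -290157) = Add(Rational(-4569729, 52), -290157) = Rational(-19657893, 52)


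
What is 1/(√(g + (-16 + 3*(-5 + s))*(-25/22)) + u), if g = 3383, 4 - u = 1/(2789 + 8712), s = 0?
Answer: -11639771066/9900503876003 + 132273001*√1654422/9900503876003 ≈ 0.016009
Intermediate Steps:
u = 46003/11501 (u = 4 - 1/(2789 + 8712) = 4 - 1/11501 = 46003/11501 ≈ 3.9999)
1/(√(g + (-16 + 3*(-5 + s))*(-25/22)) + u) = 1/(√(3383 + (-16 + 3*(-5 + 0))*(-25/22)) + 46003/11501) = 1/(√(3383 + (-16 + 3*(-5))*(-25*1/22)) + 46003/11501) = 1/(√(3383 + (-16 - 15)*(-25/22)) + 46003/11501) = 1/(√(3383 - 31*(-25/22)) + 46003/11501) = 1/(√(3383 + 775/22) + 46003/11501) = 1/(√(75201/22) + 46003/11501) = 1/(√1654422/22 + 46003/11501) = 1/(46003/11501 + √1654422/22)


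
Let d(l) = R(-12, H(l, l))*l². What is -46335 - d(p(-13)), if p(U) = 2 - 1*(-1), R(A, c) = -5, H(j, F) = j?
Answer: -46290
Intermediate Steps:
p(U) = 3 (p(U) = 2 + 1 = 3)
d(l) = -5*l²
-46335 - d(p(-13)) = -46335 - (-5)*3² = -46335 - (-5)*9 = -46335 - 1*(-45) = -46335 + 45 = -46290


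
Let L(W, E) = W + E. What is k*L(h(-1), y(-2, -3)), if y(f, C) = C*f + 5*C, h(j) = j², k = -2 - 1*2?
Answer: 32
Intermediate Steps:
k = -4 (k = -2 - 2 = -4)
y(f, C) = 5*C + C*f
L(W, E) = E + W
k*L(h(-1), y(-2, -3)) = -4*(-3*(5 - 2) + (-1)²) = -4*(-3*3 + 1) = -4*(-9 + 1) = -4*(-8) = 32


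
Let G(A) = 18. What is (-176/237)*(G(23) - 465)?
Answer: 26224/79 ≈ 331.95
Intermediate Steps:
(-176/237)*(G(23) - 465) = (-176/237)*(18 - 465) = -176*1/237*(-447) = -176/237*(-447) = 26224/79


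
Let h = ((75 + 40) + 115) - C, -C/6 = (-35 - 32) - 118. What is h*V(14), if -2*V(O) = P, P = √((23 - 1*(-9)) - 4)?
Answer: 880*√7 ≈ 2328.3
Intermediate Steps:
C = 1110 (C = -6*((-35 - 32) - 118) = -6*(-67 - 118) = -6*(-185) = 1110)
P = 2*√7 (P = √((23 + 9) - 4) = √(32 - 4) = √28 = 2*√7 ≈ 5.2915)
V(O) = -√7
h = -880 (h = ((75 + 40) + 115) - 1*1110 = (115 + 115) - 1110 = 230 - 1110 = -880)
h*V(14) = -(-880)*√7 = 880*√7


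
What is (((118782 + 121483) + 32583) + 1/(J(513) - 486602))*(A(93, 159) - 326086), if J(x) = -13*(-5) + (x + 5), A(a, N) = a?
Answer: -43229707483001223/486019 ≈ -8.8947e+10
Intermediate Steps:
J(x) = 70 + x (J(x) = 65 + (5 + x) = 70 + x)
(((118782 + 121483) + 32583) + 1/(J(513) - 486602))*(A(93, 159) - 326086) = (((118782 + 121483) + 32583) + 1/((70 + 513) - 486602))*(93 - 326086) = ((240265 + 32583) + 1/(583 - 486602))*(-325993) = (272848 + 1/(-486019))*(-325993) = (272848 - 1/486019)*(-325993) = (132609312111/486019)*(-325993) = -43229707483001223/486019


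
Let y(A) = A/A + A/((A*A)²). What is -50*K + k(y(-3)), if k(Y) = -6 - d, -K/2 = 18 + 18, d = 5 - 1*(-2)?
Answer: 3587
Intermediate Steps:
d = 7 (d = 5 + 2 = 7)
y(A) = 1 + A⁻³ (y(A) = 1 + A/((A²)²) = 1 + A/(A⁴) = 1 + A/A⁴ = 1 + A⁻³)
K = -72 (K = -2*(18 + 18) = -2*36 = -72)
k(Y) = -13 (k(Y) = -6 - 1*7 = -6 - 7 = -13)
-50*K + k(y(-3)) = -50*(-72) - 13 = 3600 - 13 = 3587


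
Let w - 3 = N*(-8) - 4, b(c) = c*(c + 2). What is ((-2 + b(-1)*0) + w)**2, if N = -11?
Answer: 7225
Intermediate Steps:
b(c) = c*(2 + c)
w = 87 (w = 3 + (-11*(-8) - 4) = 3 + (88 - 4) = 3 + 84 = 87)
((-2 + b(-1)*0) + w)**2 = ((-2 - (2 - 1)*0) + 87)**2 = ((-2 - 1*1*0) + 87)**2 = ((-2 - 1*0) + 87)**2 = ((-2 + 0) + 87)**2 = (-2 + 87)**2 = 85**2 = 7225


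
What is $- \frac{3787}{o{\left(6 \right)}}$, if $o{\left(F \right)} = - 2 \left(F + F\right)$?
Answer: $\frac{3787}{24} \approx 157.79$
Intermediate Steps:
$o{\left(F \right)} = - 4 F$ ($o{\left(F \right)} = - 2 \cdot 2 F = - 4 F$)
$- \frac{3787}{o{\left(6 \right)}} = - \frac{3787}{\left(-4\right) 6} = - \frac{3787}{-24} = \left(-3787\right) \left(- \frac{1}{24}\right) = \frac{3787}{24}$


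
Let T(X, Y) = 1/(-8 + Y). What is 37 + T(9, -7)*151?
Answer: 404/15 ≈ 26.933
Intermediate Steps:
37 + T(9, -7)*151 = 37 + 151/(-8 - 7) = 37 + 151/(-15) = 37 - 1/15*151 = 37 - 151/15 = 404/15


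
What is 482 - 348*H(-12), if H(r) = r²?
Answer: -49630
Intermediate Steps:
482 - 348*H(-12) = 482 - 348*(-12)² = 482 - 348*144 = 482 - 50112 = -49630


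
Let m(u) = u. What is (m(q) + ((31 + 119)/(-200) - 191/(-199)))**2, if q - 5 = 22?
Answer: 469112281/633616 ≈ 740.37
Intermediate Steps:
q = 27 (q = 5 + 22 = 27)
(m(q) + ((31 + 119)/(-200) - 191/(-199)))**2 = (27 + ((31 + 119)/(-200) - 191/(-199)))**2 = (27 + (150*(-1/200) - 191*(-1/199)))**2 = (27 + (-3/4 + 191/199))**2 = (27 + 167/796)**2 = (21659/796)**2 = 469112281/633616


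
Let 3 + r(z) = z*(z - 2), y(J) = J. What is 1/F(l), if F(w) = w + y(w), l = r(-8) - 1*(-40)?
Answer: 1/234 ≈ 0.0042735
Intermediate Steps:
r(z) = -3 + z*(-2 + z) (r(z) = -3 + z*(z - 2) = -3 + z*(-2 + z))
l = 117 (l = (-3 + (-8)² - 2*(-8)) - 1*(-40) = (-3 + 64 + 16) + 40 = 77 + 40 = 117)
F(w) = 2*w (F(w) = w + w = 2*w)
1/F(l) = 1/(2*117) = 1/234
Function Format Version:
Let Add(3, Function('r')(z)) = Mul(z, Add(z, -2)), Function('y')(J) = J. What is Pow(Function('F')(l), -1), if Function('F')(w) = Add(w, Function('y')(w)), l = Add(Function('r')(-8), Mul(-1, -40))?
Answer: Rational(1, 234) ≈ 0.0042735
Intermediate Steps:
Function('r')(z) = Add(-3, Mul(z, Add(-2, z))) (Function('r')(z) = Add(-3, Mul(z, Add(z, -2))) = Add(-3, Mul(z, Add(-2, z))))
l = 117 (l = Add(Add(-3, Pow(-8, 2), Mul(-2, -8)), Mul(-1, -40)) = Add(Add(-3, 64, 16), 40) = Add(77, 40) = 117)
Function('F')(w) = Mul(2, w) (Function('F')(w) = Add(w, w) = Mul(2, w))
Pow(Function('F')(l), -1) = Pow(Mul(2, 117), -1) = Pow(234, -1) = Rational(1, 234)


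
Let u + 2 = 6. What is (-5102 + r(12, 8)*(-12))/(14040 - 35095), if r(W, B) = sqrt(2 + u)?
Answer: 5102/21055 + 12*sqrt(6)/21055 ≈ 0.24371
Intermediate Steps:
u = 4 (u = -2 + 6 = 4)
r(W, B) = sqrt(6) (r(W, B) = sqrt(2 + 4) = sqrt(6))
(-5102 + r(12, 8)*(-12))/(14040 - 35095) = (-5102 + sqrt(6)*(-12))/(14040 - 35095) = (-5102 - 12*sqrt(6))/(-21055) = (-5102 - 12*sqrt(6))*(-1/21055) = 5102/21055 + 12*sqrt(6)/21055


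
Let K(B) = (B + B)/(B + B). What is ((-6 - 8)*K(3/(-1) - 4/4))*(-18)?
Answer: 252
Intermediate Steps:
K(B) = 1 (K(B) = (2*B)/((2*B)) = (2*B)*(1/(2*B)) = 1)
((-6 - 8)*K(3/(-1) - 4/4))*(-18) = ((-6 - 8)*1)*(-18) = -14*1*(-18) = -14*(-18) = 252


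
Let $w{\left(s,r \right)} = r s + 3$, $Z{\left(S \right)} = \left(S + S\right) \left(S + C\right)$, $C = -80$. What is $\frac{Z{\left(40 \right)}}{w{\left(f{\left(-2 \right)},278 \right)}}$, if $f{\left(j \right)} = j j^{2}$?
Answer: $\frac{3200}{2221} \approx 1.4408$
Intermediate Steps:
$f{\left(j \right)} = j^{3}$
$Z{\left(S \right)} = 2 S \left(-80 + S\right)$ ($Z{\left(S \right)} = \left(S + S\right) \left(S - 80\right) = 2 S \left(-80 + S\right)$)
$w{\left(s,r \right)} = 3 + r s$
$\frac{Z{\left(40 \right)}}{w{\left(f{\left(-2 \right)},278 \right)}} = \frac{2 \cdot 40 \left(-80 + 40\right)}{3 + 278 \left(-2\right)^{3}} = \frac{2 \cdot 40 \left(-40\right)}{3 + 278 \left(-8\right)} = - \frac{3200}{3 - 2224} = - \frac{3200}{-2221} = \left(-3200\right) \left(- \frac{1}{2221}\right) = \frac{3200}{2221}$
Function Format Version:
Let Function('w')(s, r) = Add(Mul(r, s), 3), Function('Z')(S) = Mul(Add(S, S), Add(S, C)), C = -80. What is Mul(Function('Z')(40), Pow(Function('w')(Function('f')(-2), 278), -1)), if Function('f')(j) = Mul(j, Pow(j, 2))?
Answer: Rational(3200, 2221) ≈ 1.4408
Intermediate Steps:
Function('f')(j) = Pow(j, 3)
Function('Z')(S) = Mul(2, S, Add(-80, S)) (Function('Z')(S) = Mul(Add(S, S), Add(S, -80)) = Mul(Mul(2, S), Add(-80, S)) = Mul(2, S, Add(-80, S)))
Function('w')(s, r) = Add(3, Mul(r, s))
Mul(Function('Z')(40), Pow(Function('w')(Function('f')(-2), 278), -1)) = Mul(Mul(2, 40, Add(-80, 40)), Pow(Add(3, Mul(278, Pow(-2, 3))), -1)) = Mul(Mul(2, 40, -40), Pow(Add(3, Mul(278, -8)), -1)) = Mul(-3200, Pow(Add(3, -2224), -1)) = Mul(-3200, Pow(-2221, -1)) = Mul(-3200, Rational(-1, 2221)) = Rational(3200, 2221)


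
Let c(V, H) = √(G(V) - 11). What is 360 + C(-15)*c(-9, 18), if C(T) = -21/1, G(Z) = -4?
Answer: 360 - 21*I*√15 ≈ 360.0 - 81.333*I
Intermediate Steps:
C(T) = -21 (C(T) = -21*1 = -21)
c(V, H) = I*√15 (c(V, H) = √(-4 - 11) = √(-15) = I*√15)
360 + C(-15)*c(-9, 18) = 360 - 21*I*√15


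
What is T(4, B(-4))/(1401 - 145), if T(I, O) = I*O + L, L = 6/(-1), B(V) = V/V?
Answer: -1/628 ≈ -0.0015924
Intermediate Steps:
B(V) = 1
L = -6 (L = 6*(-1) = -6)
T(I, O) = -6 + I*O (T(I, O) = I*O - 6 = -6 + I*O)
T(4, B(-4))/(1401 - 145) = (-6 + 4*1)/(1401 - 145) = (-6 + 4)/1256 = (1/1256)*(-2) = -1/628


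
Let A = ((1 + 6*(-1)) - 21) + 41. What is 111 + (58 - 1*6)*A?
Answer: 891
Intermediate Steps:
A = 15 (A = ((1 - 6) - 21) + 41 = (-5 - 21) + 41 = -26 + 41 = 15)
111 + (58 - 1*6)*A = 111 + (58 - 1*6)*15 = 111 + (58 - 6)*15 = 111 + 52*15 = 111 + 780 = 891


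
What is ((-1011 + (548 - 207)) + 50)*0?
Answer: 0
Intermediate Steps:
((-1011 + (548 - 207)) + 50)*0 = ((-1011 + 341) + 50)*0 = (-670 + 50)*0 = -620*0 = 0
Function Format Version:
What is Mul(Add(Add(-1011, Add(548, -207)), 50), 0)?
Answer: 0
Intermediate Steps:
Mul(Add(Add(-1011, Add(548, -207)), 50), 0) = Mul(Add(Add(-1011, 341), 50), 0) = Mul(Add(-670, 50), 0) = Mul(-620, 0) = 0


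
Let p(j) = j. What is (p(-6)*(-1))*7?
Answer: 42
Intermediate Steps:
(p(-6)*(-1))*7 = -6*(-1)*7 = 6*7 = 42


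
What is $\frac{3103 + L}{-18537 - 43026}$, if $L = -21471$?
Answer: $\frac{18368}{61563} \approx 0.29836$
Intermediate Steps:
$\frac{3103 + L}{-18537 - 43026} = \frac{3103 - 21471}{-18537 - 43026} = - \frac{18368}{-61563} = \left(-18368\right) \left(- \frac{1}{61563}\right) = \frac{18368}{61563}$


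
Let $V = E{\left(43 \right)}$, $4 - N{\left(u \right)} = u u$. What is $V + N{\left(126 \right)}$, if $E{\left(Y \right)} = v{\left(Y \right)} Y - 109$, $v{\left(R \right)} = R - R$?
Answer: $-15981$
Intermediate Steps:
$v{\left(R \right)} = 0$
$N{\left(u \right)} = 4 - u^{2}$ ($N{\left(u \right)} = 4 - u u = 4 - u^{2}$)
$E{\left(Y \right)} = -109$ ($E{\left(Y \right)} = 0 Y - 109 = 0 - 109 = -109$)
$V = -109$
$V + N{\left(126 \right)} = -109 + \left(4 - 126^{2}\right) = -109 + \left(4 - 15876\right) = -109 - 15872 = -15981$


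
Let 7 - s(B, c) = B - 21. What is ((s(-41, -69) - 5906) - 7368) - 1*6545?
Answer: -19750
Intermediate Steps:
s(B, c) = 28 - B (s(B, c) = 7 - (B - 21) = 7 - (-21 + B) = 7 + (21 - B) = 28 - B)
((s(-41, -69) - 5906) - 7368) - 1*6545 = (((28 - 1*(-41)) - 5906) - 7368) - 1*6545 = (((28 + 41) - 5906) - 7368) - 6545 = ((69 - 5906) - 7368) - 6545 = (-5837 - 7368) - 6545 = -13205 - 6545 = -19750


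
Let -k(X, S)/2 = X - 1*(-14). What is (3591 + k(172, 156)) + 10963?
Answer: 14182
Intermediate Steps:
k(X, S) = -28 - 2*X (k(X, S) = -2*(X - 1*(-14)) = -2*(X + 14) = -2*(14 + X) = -28 - 2*X)
(3591 + k(172, 156)) + 10963 = (3591 + (-28 - 2*172)) + 10963 = (3591 + (-28 - 344)) + 10963 = (3591 - 372) + 10963 = 3219 + 10963 = 14182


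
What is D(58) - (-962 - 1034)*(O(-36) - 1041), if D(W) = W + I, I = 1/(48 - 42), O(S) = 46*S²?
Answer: 701494549/6 ≈ 1.1692e+8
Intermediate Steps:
I = ⅙ (I = 1/6 = ⅙ ≈ 0.16667)
D(W) = ⅙ + W (D(W) = W + ⅙ = ⅙ + W)
D(58) - (-962 - 1034)*(O(-36) - 1041) = (⅙ + 58) - (-962 - 1034)*(46*(-36)² - 1041) = 349/6 - (-1996)*(46*1296 - 1041) = 349/6 - (-1996)*(59616 - 1041) = 349/6 - (-1996)*58575 = 349/6 - 1*(-116915700) = 349/6 + 116915700 = 701494549/6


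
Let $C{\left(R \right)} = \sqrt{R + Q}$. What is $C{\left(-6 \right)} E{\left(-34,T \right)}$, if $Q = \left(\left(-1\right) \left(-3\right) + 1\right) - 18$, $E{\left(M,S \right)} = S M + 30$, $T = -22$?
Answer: $1556 i \sqrt{5} \approx 3479.3 i$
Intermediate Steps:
$E{\left(M,S \right)} = 30 + M S$ ($E{\left(M,S \right)} = M S + 30 = 30 + M S$)
$Q = -14$ ($Q = \left(3 + 1\right) - 18 = 4 - 18 = -14$)
$C{\left(R \right)} = \sqrt{-14 + R}$ ($C{\left(R \right)} = \sqrt{R - 14} = \sqrt{-14 + R}$)
$C{\left(-6 \right)} E{\left(-34,T \right)} = \sqrt{-14 - 6} \left(30 - -748\right) = \sqrt{-20} \left(30 + 748\right) = 2 i \sqrt{5} \cdot 778 = 1556 i \sqrt{5}$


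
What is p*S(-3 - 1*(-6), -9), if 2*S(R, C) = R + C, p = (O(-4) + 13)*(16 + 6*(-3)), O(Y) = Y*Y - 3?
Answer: 156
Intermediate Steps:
O(Y) = -3 + Y**2 (O(Y) = Y**2 - 3 = -3 + Y**2)
p = -52 (p = ((-3 + (-4)**2) + 13)*(16 + 6*(-3)) = ((-3 + 16) + 13)*(16 - 18) = (13 + 13)*(-2) = 26*(-2) = -52)
S(R, C) = C/2 + R/2 (S(R, C) = (R + C)/2 = (C + R)/2 = C/2 + R/2)
p*S(-3 - 1*(-6), -9) = -52*((1/2)*(-9) + (-3 - 1*(-6))/2) = -52*(-9/2 + (-3 + 6)/2) = -52*(-9/2 + (1/2)*3) = -52*(-9/2 + 3/2) = -52*(-3) = 156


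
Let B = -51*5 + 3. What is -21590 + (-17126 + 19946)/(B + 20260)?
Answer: -107992475/5002 ≈ -21590.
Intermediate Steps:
B = -252 (B = -255 + 3 = -252)
-21590 + (-17126 + 19946)/(B + 20260) = -21590 + (-17126 + 19946)/(-252 + 20260) = -21590 + 2820/20008 = -21590 + 2820*(1/20008) = -21590 + 705/5002 = -107992475/5002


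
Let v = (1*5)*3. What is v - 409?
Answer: -394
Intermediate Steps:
v = 15 (v = 5*3 = 15)
v - 409 = 15 - 409 = -394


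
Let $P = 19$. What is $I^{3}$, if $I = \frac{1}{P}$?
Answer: $\frac{1}{6859} \approx 0.00014579$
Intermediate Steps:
$I = \frac{1}{19} \approx 0.052632$
$I^{3} = \left(\frac{1}{19}\right)^{3} = \frac{1}{6859}$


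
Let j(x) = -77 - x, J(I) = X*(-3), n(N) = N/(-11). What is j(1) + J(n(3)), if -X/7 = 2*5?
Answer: 132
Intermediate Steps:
X = -70 (X = -14*5 = -7*10 = -70)
n(N) = -N/11 (n(N) = N*(-1/11) = -N/11)
J(I) = 210 (J(I) = -70*(-3) = 210)
j(1) + J(n(3)) = (-77 - 1*1) + 210 = (-77 - 1) + 210 = -78 + 210 = 132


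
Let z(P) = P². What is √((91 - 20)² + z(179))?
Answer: √37082 ≈ 192.57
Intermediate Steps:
√((91 - 20)² + z(179)) = √((91 - 20)² + 179²) = √(71² + 32041) = √(5041 + 32041) = √37082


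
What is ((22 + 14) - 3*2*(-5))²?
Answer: 4356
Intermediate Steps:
((22 + 14) - 3*2*(-5))² = (36 - 6*(-5))² = (36 + 30)² = 66² = 4356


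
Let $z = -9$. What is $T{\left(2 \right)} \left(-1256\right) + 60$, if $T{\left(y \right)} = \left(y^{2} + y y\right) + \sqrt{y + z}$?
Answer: $-9988 - 1256 i \sqrt{7} \approx -9988.0 - 3323.1 i$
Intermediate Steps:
$T{\left(y \right)} = \sqrt{-9 + y} + 2 y^{2}$ ($T{\left(y \right)} = \left(y^{2} + y y\right) + \sqrt{y - 9} = \left(y^{2} + y^{2}\right) + \sqrt{-9 + y} = 2 y^{2} + \sqrt{-9 + y} = \sqrt{-9 + y} + 2 y^{2}$)
$T{\left(2 \right)} \left(-1256\right) + 60 = \left(\sqrt{-9 + 2} + 2 \cdot 2^{2}\right) \left(-1256\right) + 60 = \left(\sqrt{-7} + 2 \cdot 4\right) \left(-1256\right) + 60 = \left(i \sqrt{7} + 8\right) \left(-1256\right) + 60 = \left(8 + i \sqrt{7}\right) \left(-1256\right) + 60 = \left(-10048 - 1256 i \sqrt{7}\right) + 60 = -9988 - 1256 i \sqrt{7}$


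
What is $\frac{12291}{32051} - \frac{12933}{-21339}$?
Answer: $\frac{75199248}{75992921} \approx 0.98956$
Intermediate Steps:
$\frac{12291}{32051} - \frac{12933}{-21339} = 12291 \cdot \frac{1}{32051} - - \frac{1437}{2371} = \frac{12291}{32051} + \frac{1437}{2371} = \frac{75199248}{75992921}$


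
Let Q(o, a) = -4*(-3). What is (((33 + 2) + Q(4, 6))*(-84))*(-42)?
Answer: 165816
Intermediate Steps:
Q(o, a) = 12
(((33 + 2) + Q(4, 6))*(-84))*(-42) = (((33 + 2) + 12)*(-84))*(-42) = ((35 + 12)*(-84))*(-42) = (47*(-84))*(-42) = -3948*(-42) = 165816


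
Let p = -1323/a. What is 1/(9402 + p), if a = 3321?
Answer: 123/1156397 ≈ 0.00010636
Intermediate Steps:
p = -49/123 (p = -1323/3321 = -1323*1/3321 = -49/123 ≈ -0.39837)
1/(9402 + p) = 1/(9402 - 49/123) = 1/(1156397/123) = 123/1156397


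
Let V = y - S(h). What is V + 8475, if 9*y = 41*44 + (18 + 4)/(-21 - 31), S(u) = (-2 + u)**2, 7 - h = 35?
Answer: 606481/78 ≈ 7775.4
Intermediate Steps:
h = -28 (h = 7 - 1*35 = 7 - 35 = -28)
y = 15631/78 (y = (41*44 + (18 + 4)/(-21 - 31))/9 = (1804 + 22/(-52))/9 = (1804 + 22*(-1/52))/9 = (1804 - 11/26)/9 = (1/9)*(46893/26) = 15631/78 ≈ 200.40)
V = -54569/78 (V = 15631/78 - (-2 - 28)**2 = 15631/78 - 1*(-30)**2 = 15631/78 - 1*900 = 15631/78 - 900 = -54569/78 ≈ -699.60)
V + 8475 = -54569/78 + 8475 = 606481/78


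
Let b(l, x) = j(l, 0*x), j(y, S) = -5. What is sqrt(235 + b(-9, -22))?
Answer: sqrt(230) ≈ 15.166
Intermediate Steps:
b(l, x) = -5
sqrt(235 + b(-9, -22)) = sqrt(235 - 5) = sqrt(230)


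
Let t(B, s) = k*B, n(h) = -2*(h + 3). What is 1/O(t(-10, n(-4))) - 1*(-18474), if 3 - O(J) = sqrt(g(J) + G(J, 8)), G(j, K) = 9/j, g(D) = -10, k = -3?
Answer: 3454668/187 + I*sqrt(970)/187 ≈ 18474.0 + 0.16655*I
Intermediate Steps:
n(h) = -6 - 2*h (n(h) = -2*(3 + h) = -6 - 2*h)
t(B, s) = -3*B
O(J) = 3 - sqrt(-10 + 9/J)
1/O(t(-10, n(-4))) - 1*(-18474) = 1/(3 - sqrt(-10 + 9/((-3*(-10))))) - 1*(-18474) = 1/(3 - sqrt(-10 + 9/30)) + 18474 = 1/(3 - sqrt(-10 + 9*(1/30))) + 18474 = 1/(3 - sqrt(-10 + 3/10)) + 18474 = 1/(3 - sqrt(-97/10)) + 18474 = 1/(3 - I*sqrt(970)/10) + 18474 = 18474 + 1/(3 - I*sqrt(970)/10)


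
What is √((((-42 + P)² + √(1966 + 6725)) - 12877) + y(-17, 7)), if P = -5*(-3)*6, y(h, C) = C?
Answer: √(-10566 + √8691) ≈ 102.34*I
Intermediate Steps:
P = 90 (P = 15*6 = 90)
√((((-42 + P)² + √(1966 + 6725)) - 12877) + y(-17, 7)) = √((((-42 + 90)² + √(1966 + 6725)) - 12877) + 7) = √(((48² + √8691) - 12877) + 7) = √(((2304 + √8691) - 12877) + 7) = √((-10573 + √8691) + 7) = √(-10566 + √8691)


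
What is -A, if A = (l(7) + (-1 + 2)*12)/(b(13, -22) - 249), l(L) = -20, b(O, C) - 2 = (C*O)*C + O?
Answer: 4/3029 ≈ 0.0013206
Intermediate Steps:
b(O, C) = 2 + O + O*C**2 (b(O, C) = 2 + ((C*O)*C + O) = 2 + (O*C**2 + O) = 2 + (O + O*C**2) = 2 + O + O*C**2)
A = -4/3029 (A = (-20 + (-1 + 2)*12)/((2 + 13 + 13*(-22)**2) - 249) = (-20 + 1*12)/((2 + 13 + 13*484) - 249) = (-20 + 12)/((2 + 13 + 6292) - 249) = -8/(6307 - 249) = -8/6058 = -8*1/6058 = -4/3029 ≈ -0.0013206)
-A = -1*(-4/3029) = 4/3029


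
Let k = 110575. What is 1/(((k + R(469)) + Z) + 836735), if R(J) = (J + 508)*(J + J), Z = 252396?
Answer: 1/2116132 ≈ 4.7256e-7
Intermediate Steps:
R(J) = 2*J*(508 + J) (R(J) = (508 + J)*(2*J) = 2*J*(508 + J))
1/(((k + R(469)) + Z) + 836735) = 1/(((110575 + 2*469*(508 + 469)) + 252396) + 836735) = 1/(((110575 + 2*469*977) + 252396) + 836735) = 1/(((110575 + 916426) + 252396) + 836735) = 1/((1027001 + 252396) + 836735) = 1/(1279397 + 836735) = 1/2116132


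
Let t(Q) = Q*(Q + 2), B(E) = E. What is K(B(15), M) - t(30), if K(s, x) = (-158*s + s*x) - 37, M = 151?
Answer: -1102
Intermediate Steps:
K(s, x) = -37 - 158*s + s*x
t(Q) = Q*(2 + Q)
K(B(15), M) - t(30) = (-37 - 158*15 + 15*151) - 30*(2 + 30) = (-37 - 2370 + 2265) - 30*32 = -142 - 1*960 = -142 - 960 = -1102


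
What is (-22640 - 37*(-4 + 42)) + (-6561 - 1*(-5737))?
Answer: -24870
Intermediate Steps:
(-22640 - 37*(-4 + 42)) + (-6561 - 1*(-5737)) = (-22640 - 37*38) + (-6561 + 5737) = (-22640 - 1406) - 824 = -24046 - 824 = -24870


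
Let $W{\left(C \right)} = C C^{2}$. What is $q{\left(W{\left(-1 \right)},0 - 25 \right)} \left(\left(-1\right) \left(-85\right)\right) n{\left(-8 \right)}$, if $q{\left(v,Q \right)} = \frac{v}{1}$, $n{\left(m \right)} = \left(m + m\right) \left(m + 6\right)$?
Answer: $-2720$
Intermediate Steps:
$W{\left(C \right)} = C^{3}$
$n{\left(m \right)} = 2 m \left(6 + m\right)$
$q{\left(v,Q \right)} = v$ ($q{\left(v,Q \right)} = v 1 = v$)
$q{\left(W{\left(-1 \right)},0 - 25 \right)} \left(\left(-1\right) \left(-85\right)\right) n{\left(-8 \right)} = \left(-1\right)^{3} \left(\left(-1\right) \left(-85\right)\right) 2 \left(-8\right) \left(6 - 8\right) = \left(-1\right) 85 \cdot 2 \left(-8\right) \left(-2\right) = \left(-85\right) 32 = -2720$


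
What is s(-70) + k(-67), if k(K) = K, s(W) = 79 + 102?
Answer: 114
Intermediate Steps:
s(W) = 181
s(-70) + k(-67) = 181 - 67 = 114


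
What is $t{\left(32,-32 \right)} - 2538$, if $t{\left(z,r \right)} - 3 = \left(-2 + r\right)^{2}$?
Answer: $-1379$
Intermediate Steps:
$t{\left(z,r \right)} = 3 + \left(-2 + r\right)^{2}$
$t{\left(32,-32 \right)} - 2538 = \left(3 + \left(-2 - 32\right)^{2}\right) - 2538 = \left(3 + \left(-34\right)^{2}\right) - 2538 = \left(3 + 1156\right) - 2538 = 1159 - 2538 = -1379$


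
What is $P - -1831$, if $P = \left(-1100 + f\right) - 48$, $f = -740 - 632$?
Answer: $-689$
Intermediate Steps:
$f = -1372$
$P = -2520$ ($P = \left(-1100 - 1372\right) - 48 = -2472 - 48 = -2520$)
$P - -1831 = -2520 - -1831 = -2520 + 1831 = -689$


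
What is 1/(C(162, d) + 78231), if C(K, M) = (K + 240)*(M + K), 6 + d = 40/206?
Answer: 103/14525169 ≈ 7.0911e-6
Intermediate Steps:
d = -598/103 (d = -6 + 40/206 = -6 + 40*(1/206) = -6 + 20/103 = -598/103 ≈ -5.8058)
C(K, M) = (240 + K)*(K + M)
1/(C(162, d) + 78231) = 1/((162**2 + 240*162 + 240*(-598/103) + 162*(-598/103)) + 78231) = 1/((26244 + 38880 - 143520/103 - 96876/103) + 78231) = 1/(6467376/103 + 78231) = 1/(14525169/103) = 103/14525169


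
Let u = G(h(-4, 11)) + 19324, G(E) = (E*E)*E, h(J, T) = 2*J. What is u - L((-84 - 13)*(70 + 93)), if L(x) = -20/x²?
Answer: 4702769007472/249987721 ≈ 18812.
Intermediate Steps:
G(E) = E³ (G(E) = E²*E = E³)
L(x) = -20/x²
u = 18812 (u = (2*(-4))³ + 19324 = (-8)³ + 19324 = -512 + 19324 = 18812)
u - L((-84 - 13)*(70 + 93)) = 18812 - (-20)/((-84 - 13)*(70 + 93))² = 18812 - (-20)/(-97*163)² = 18812 - (-20)/(-15811)² = 18812 - (-20)/249987721 = 18812 - 1*(-20/249987721) = 18812 + 20/249987721 = 4702769007472/249987721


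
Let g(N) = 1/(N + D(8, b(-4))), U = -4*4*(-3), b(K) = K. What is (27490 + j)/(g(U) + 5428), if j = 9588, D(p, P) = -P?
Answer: 1928056/282257 ≈ 6.8309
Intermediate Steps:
U = 48 (U = -16*(-3) = 48)
g(N) = 1/(4 + N) (g(N) = 1/(N - 1*(-4)) = 1/(N + 4) = 1/(4 + N))
(27490 + j)/(g(U) + 5428) = (27490 + 9588)/(1/(4 + 48) + 5428) = 37078/(1/52 + 5428) = 37078/(282257/52) = 37078*(52/282257) = 1928056/282257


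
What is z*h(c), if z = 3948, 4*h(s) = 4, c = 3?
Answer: 3948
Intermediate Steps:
h(s) = 1 (h(s) = (1/4)*4 = 1)
z*h(c) = 3948*1 = 3948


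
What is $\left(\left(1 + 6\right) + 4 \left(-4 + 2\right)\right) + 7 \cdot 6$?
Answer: $41$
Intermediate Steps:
$\left(\left(1 + 6\right) + 4 \left(-4 + 2\right)\right) + 7 \cdot 6 = \left(7 + 4 \left(-2\right)\right) + 42 = \left(7 - 8\right) + 42 = -1 + 42 = 41$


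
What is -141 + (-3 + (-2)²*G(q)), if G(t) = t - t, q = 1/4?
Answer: -144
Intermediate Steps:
q = ¼ ≈ 0.25000
G(t) = 0
-141 + (-3 + (-2)²*G(q)) = -141 + (-3 + (-2)²*0) = -141 + (-3 + 4*0) = -141 + (-3 + 0) = -141 - 3 = -144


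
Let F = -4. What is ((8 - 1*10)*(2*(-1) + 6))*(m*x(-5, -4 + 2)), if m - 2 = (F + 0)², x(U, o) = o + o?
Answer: 576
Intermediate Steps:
x(U, o) = 2*o
m = 18 (m = 2 + (-4 + 0)² = 2 + (-4)² = 2 + 16 = 18)
((8 - 1*10)*(2*(-1) + 6))*(m*x(-5, -4 + 2)) = ((8 - 1*10)*(2*(-1) + 6))*(18*(2*(-4 + 2))) = ((8 - 10)*(-2 + 6))*(18*(2*(-2))) = (-2*4)*(18*(-4)) = -8*(-72) = 576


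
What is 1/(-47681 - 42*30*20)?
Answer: -1/72881 ≈ -1.3721e-5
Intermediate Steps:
1/(-47681 - 42*30*20) = 1/(-47681 - 1260*20) = 1/(-47681 - 25200) = 1/(-72881) = -1/72881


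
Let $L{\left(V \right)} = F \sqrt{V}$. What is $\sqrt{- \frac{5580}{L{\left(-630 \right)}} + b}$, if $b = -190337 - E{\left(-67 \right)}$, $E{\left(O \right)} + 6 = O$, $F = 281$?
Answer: $\frac{\sqrt{-736148349496 + 365862 i \sqrt{70}}}{1967} \approx 0.00090688 + 436.19 i$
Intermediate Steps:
$L{\left(V \right)} = 281 \sqrt{V}$
$E{\left(O \right)} = -6 + O$
$b = -190264$ ($b = -190337 - \left(-6 - 67\right) = -190337 - -73 = -190337 + 73 = -190264$)
$\sqrt{- \frac{5580}{L{\left(-630 \right)}} + b} = \sqrt{- \frac{5580}{281 \sqrt{-630}} - 190264} = \sqrt{- \frac{5580}{281 \cdot 3 i \sqrt{70}} - 190264} = \sqrt{- \frac{5580}{843 i \sqrt{70}} - 190264} = \sqrt{- 5580 \left(- \frac{i \sqrt{70}}{59010}\right) - 190264} = \sqrt{\frac{186 i \sqrt{70}}{1967} - 190264} = \sqrt{-190264 + \frac{186 i \sqrt{70}}{1967}}$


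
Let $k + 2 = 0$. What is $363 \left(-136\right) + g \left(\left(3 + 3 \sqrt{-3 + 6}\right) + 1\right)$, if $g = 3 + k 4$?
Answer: $-49388 - 15 \sqrt{3} \approx -49414.0$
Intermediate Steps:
$k = -2$ ($k = -2 + 0 = -2$)
$g = -5$ ($g = 3 - 8 = -5$)
$363 \left(-136\right) + g \left(\left(3 + 3 \sqrt{-3 + 6}\right) + 1\right) = 363 \left(-136\right) - 5 \left(\left(3 + 3 \sqrt{-3 + 6}\right) + 1\right) = -49368 - 5 \left(\left(3 + 3 \sqrt{3}\right) + 1\right) = -49368 - 5 \left(4 + 3 \sqrt{3}\right) = -49368 - \left(20 + 15 \sqrt{3}\right) = -49388 - 15 \sqrt{3}$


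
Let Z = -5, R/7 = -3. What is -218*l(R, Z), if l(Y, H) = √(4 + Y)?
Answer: -218*I*√17 ≈ -898.84*I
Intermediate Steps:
R = -21 (R = 7*(-3) = -21)
-218*l(R, Z) = -218*√(4 - 21) = -218*I*√17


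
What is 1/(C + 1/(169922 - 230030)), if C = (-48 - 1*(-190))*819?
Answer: 60108/6990440183 ≈ 8.5986e-6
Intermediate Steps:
C = 116298 (C = (-48 + 190)*819 = 142*819 = 116298)
1/(C + 1/(169922 - 230030)) = 1/(116298 + 1/(169922 - 230030)) = 1/(116298 + 1/(-60108)) = 1/(116298 - 1/60108) = 1/(6990440183/60108) = 60108/6990440183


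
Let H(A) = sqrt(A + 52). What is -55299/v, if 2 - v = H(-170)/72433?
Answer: -290128387202211/10493079037 - 4005472467*I*sqrt(118)/20986158074 ≈ -27650.0 - 2.0733*I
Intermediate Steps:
H(A) = sqrt(52 + A)
v = 2 - I*sqrt(118)/72433 (v = 2 - sqrt(52 - 170)/72433 = 2 - sqrt(-118)/72433 = 2 - I*sqrt(118)/72433 ≈ 2.0 - 0.00014997*I)
-55299/v = -55299/(2 - I*sqrt(118)/72433)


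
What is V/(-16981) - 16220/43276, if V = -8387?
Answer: 21880998/183717439 ≈ 0.11910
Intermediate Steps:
V/(-16981) - 16220/43276 = -8387/(-16981) - 16220/43276 = -8387*(-1/16981) - 16220*1/43276 = 8387/16981 - 4055/10819 = 21880998/183717439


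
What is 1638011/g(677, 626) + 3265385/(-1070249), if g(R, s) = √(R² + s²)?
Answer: -3265385/1070249 + 1638011*√850205/850205 ≈ 1773.4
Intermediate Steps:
1638011/g(677, 626) + 3265385/(-1070249) = 1638011/(√(677² + 626²)) + 3265385/(-1070249) = 1638011/(√(458329 + 391876)) + 3265385*(-1/1070249) = 1638011/(√850205) - 3265385/1070249 = 1638011*(√850205/850205) - 3265385/1070249 = 1638011*√850205/850205 - 3265385/1070249 = -3265385/1070249 + 1638011*√850205/850205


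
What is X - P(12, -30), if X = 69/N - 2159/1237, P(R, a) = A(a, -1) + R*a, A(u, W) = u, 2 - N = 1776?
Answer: 851915401/2194438 ≈ 388.22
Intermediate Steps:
N = -1774 (N = 2 - 1*1776 = 2 - 1776 = -1774)
P(R, a) = a + R*a
X = -3915419/2194438 (X = 69/(-1774) - 2159/1237 = 69*(-1/1774) - 2159*1/1237 = -69/1774 - 2159/1237 = -3915419/2194438 ≈ -1.7842)
X - P(12, -30) = -3915419/2194438 - (-30)*(1 + 12) = -3915419/2194438 - (-30)*13 = -3915419/2194438 - 1*(-390) = -3915419/2194438 + 390 = 851915401/2194438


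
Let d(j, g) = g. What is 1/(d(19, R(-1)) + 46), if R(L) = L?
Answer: 1/45 ≈ 0.022222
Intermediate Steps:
1/(d(19, R(-1)) + 46) = 1/(-1 + 46) = 1/45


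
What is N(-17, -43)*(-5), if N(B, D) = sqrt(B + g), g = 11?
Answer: -5*I*sqrt(6) ≈ -12.247*I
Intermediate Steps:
N(B, D) = sqrt(11 + B) (N(B, D) = sqrt(B + 11) = sqrt(11 + B))
N(-17, -43)*(-5) = sqrt(11 - 17)*(-5) = sqrt(-6)*(-5) = (I*sqrt(6))*(-5) = -5*I*sqrt(6)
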